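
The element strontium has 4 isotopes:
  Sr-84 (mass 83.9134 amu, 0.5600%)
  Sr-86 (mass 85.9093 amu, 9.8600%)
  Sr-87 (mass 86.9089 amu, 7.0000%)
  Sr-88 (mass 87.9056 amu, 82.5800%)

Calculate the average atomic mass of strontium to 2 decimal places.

Ar = Σ fᵢ·mᵢ = 0.005600 × 83.9134 + 0.098600 × 85.9093 + 0.070000 × 86.9089 + 0.825800 × 87.9056
= 0.46992 + 8.47066 + 6.08362 + 72.59244 = 87.61664 amu

87.62 amu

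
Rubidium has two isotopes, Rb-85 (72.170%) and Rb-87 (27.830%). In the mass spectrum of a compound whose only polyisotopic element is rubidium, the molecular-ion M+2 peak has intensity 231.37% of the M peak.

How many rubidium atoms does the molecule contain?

For n independent Rb atoms, I(M+2)/I(M) = n · (abundance Rb-87) / (abundance Rb-85) = n · 0.27830/0.72170.
n = 2.3137 × 0.72170/0.27830 = 6.00 ≈ 6

6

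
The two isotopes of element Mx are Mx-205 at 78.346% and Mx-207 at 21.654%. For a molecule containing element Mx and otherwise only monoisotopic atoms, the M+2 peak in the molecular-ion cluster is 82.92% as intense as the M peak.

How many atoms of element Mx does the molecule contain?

For n independent Mx atoms, I(M+2)/I(M) = n · (abundance Mx-207) / (abundance Mx-205) = n · 0.21654/0.78346.
n = 0.8292 × 0.78346/0.21654 = 3.00 ≈ 3

3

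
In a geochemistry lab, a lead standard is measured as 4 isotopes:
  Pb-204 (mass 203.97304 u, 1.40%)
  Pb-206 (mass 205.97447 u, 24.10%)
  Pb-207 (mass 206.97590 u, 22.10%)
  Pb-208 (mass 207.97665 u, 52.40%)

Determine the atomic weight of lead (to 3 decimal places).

Ar = Σ fᵢ·mᵢ = 0.0140 × 203.97304 + 0.2410 × 205.97447 + 0.2210 × 206.97590 + 0.5240 × 207.97665
= 2.855623 + 49.639847 + 45.741674 + 108.979765 = 207.216909 u

207.217 u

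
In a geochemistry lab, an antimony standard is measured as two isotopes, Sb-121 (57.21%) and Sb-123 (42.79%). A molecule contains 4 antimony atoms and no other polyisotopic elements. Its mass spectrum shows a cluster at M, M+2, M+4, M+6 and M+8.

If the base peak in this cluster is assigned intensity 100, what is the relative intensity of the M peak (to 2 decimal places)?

Term probabilities: M 0.1071, M+2 0.3205, M+4 0.3596, M+6 0.1793, M+8 0.0335. Base peak = M+4.
P(M+4) = C(4,2) × 0.5721^2 × 0.4279^2 = 6 × 0.32729841 × 0.18309841 = 0.359567 (base)
P(M) = C(4,0) × 0.5721^4 × 0.4279^0 = 1 × 0.10712425 × 1.0000 = 0.107124
Relative intensity = 0.107124 / 0.359567 × 100 = 29.79

29.79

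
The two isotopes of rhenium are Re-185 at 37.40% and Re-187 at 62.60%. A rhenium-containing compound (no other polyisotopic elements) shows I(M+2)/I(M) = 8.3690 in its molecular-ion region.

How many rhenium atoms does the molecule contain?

For n independent Re atoms, I(M+2)/I(M) = n · (abundance Re-187) / (abundance Re-185) = n · 0.6260/0.3740.
n = 8.3690 × 0.3740/0.6260 = 5.00 ≈ 5

5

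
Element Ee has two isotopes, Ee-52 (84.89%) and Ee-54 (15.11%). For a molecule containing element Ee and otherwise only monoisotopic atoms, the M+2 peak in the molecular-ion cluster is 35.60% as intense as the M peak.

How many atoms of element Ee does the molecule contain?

2

For n independent Ee atoms, I(M+2)/I(M) = n · (abundance Ee-54) / (abundance Ee-52) = n · 0.1511/0.8489.
n = 0.3560 × 0.8489/0.1511 = 2.00 ≈ 2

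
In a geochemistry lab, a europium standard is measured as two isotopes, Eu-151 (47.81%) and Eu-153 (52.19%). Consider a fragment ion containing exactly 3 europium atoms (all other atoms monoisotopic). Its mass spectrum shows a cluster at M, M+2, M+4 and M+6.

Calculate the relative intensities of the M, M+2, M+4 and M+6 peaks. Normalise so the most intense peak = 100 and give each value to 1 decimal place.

The 3 Eu atoms are independent, so intensities follow the terms of (0.4781 + 0.5219)^3.
P(M) = 0.4781^3 = 0.109284
P(M+2) = 3 × 0.4781^2 × 0.5219^1 = 0.357887
P(M+4) = 3 × 0.4781^1 × 0.5219^2 = 0.390674
P(M+6) = 0.5219^3 = 0.142155
The M+4 peak is largest (0.390674); scaling to 100 gives 28.0 : 91.6 : 100.0 : 36.4.

28.0 : 91.6 : 100.0 : 36.4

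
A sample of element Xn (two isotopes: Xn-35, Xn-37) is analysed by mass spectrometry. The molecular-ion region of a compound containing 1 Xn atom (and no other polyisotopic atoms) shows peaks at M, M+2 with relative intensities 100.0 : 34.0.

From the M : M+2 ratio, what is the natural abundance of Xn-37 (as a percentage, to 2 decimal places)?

If p is the fraction of Xn that is Xn-35, then I(M+2)/I(M) = [C(1,1)·p^0·(1−p)] / p^1 = 1·(1−p)/p = 34.0/100.0 = 0.3400
(1−p)/p = 0.3400/1 = 0.3400  ⇒  p = 1/(1 + 0.3400) = 0.7463
Xn-35: 74.63%, Xn-37: 25.37%.

25.37%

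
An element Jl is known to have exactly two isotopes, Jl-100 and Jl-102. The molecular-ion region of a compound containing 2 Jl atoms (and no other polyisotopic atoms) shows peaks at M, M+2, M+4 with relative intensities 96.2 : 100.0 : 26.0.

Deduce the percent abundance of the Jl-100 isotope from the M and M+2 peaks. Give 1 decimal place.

65.8%

Write p for the Jl-100 fraction. I(M+2)/I(M) = [C(2,1)·p^1·(1−p)] / p^2 = 2·(1−p)/p = 100.0/96.2 = 1.0395
(1−p)/p = 1.0395/2 = 0.5198  ⇒  p = 1/(1 + 0.5198) = 0.6580
Jl-100: 65.8%, Jl-102: 34.2%.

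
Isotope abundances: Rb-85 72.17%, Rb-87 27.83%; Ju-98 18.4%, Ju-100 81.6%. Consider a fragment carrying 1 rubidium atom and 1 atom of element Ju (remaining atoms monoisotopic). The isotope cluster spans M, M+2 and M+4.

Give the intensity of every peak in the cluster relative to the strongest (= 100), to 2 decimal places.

Rubidium pattern (n=1): 0.7217 : 0.2783
Element Ju pattern (n=1): 0.1840 : 0.8160
Convolve the two distributions (both contribute in 2-u steps):
  M: 0.7217×0.1840 = 0.132793
  M+2: 0.7217×0.8160 + 0.2783×0.1840 = 0.640114
  M+4: 0.2783×0.8160 = 0.227093
Scale to base peak (0.640114) = 100: 20.75 : 100.00 : 35.48

20.75 : 100.00 : 35.48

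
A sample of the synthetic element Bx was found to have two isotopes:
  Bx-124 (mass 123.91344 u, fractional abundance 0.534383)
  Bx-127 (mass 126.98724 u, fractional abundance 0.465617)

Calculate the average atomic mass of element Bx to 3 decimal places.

125.345 u

Ar = Σ fᵢ·mᵢ = 0.534383 × 123.91344 + 0.465617 × 126.98724
= 66.217236 + 59.127418 = 125.344654 u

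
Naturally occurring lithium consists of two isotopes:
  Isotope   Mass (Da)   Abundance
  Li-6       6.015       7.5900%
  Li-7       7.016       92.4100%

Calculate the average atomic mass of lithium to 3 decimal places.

Average mass = Σ (abundance × isotope mass) = 0.075900 × 6.015 + 0.924100 × 7.016
= 0.4565 + 6.4835 = 6.9400 Da

6.940 Da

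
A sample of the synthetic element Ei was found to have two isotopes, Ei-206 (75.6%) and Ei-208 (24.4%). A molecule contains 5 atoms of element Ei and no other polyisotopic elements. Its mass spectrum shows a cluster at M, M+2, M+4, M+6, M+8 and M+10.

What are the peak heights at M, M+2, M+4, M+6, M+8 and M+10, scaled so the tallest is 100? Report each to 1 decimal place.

62.0 : 100.0 : 64.6 : 20.8 : 3.4 : 0.2

Each Ei atom is independently Ei-206 (p = 0.756) or Ei-208 (q = 0.244); the cluster is the binomial expansion (p + q)^5.
P(M) = 0.756^5 = 0.246950
P(M+2) = 5 × 0.756^4 × 0.244^1 = 0.398517
P(M+4) = 10 × 0.756^3 × 0.244^2 = 0.257244
P(M+6) = 10 × 0.756^2 × 0.244^3 = 0.083026
P(M+8) = 5 × 0.756^1 × 0.244^4 = 0.013398
P(M+10) = 0.244^5 = 0.000865
The M+2 peak is largest (0.398517); scaling to 100 gives 62.0 : 100.0 : 64.6 : 20.8 : 3.4 : 0.2.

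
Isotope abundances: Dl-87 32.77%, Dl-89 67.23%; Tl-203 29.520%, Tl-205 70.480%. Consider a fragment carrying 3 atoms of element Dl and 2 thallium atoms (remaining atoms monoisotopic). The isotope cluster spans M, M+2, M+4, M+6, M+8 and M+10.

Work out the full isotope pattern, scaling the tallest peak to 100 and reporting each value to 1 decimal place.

Element Dl pattern (n=3): 0.03519081 : 0.21658943 : 0.4443487 : 0.30387106
Thallium pattern (n=2): 0.08714304 : 0.41611392 : 0.49674304
Convolve the two distributions (both contribute in 2-u steps):
  M: 0.03519081×0.08714304 = 0.003067
  M+2: 0.03519081×0.41611392 + 0.21658943×0.08714304 = 0.033518
  M+4: 0.03519081×0.49674304 + 0.21658943×0.41611392 + 0.4443487×0.08714304 = 0.146329
  M+6: 0.21658943×0.49674304 + 0.4443487×0.41611392 + 0.30387106×0.08714304 = 0.318969
  M+8: 0.4443487×0.49674304 + 0.30387106×0.41611392 = 0.347172
  M+10: 0.30387106×0.49674304 = 0.150946
Scale to base peak (0.347172) = 100: 0.9 : 9.7 : 42.1 : 91.9 : 100.0 : 43.5

0.9 : 9.7 : 42.1 : 91.9 : 100.0 : 43.5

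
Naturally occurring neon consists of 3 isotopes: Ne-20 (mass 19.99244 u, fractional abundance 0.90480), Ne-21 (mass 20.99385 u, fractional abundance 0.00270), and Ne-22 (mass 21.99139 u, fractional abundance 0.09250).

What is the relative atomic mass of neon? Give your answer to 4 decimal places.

The abundance-weighted mean is 0.90480 × 19.99244 + 0.00270 × 20.99385 + 0.09250 × 21.99139
= 18.089160 + 0.056683 + 2.034204 = 20.180047 u

20.1800 u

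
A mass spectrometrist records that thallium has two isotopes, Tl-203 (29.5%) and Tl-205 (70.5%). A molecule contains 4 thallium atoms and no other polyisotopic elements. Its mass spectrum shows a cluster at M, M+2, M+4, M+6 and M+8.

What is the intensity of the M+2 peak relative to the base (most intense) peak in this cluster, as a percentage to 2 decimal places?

(0.295 + 0.705)^4 gives M 0.0076, M+2 0.0724, M+4 0.2595, M+6 0.4135, M+8 0.2470; the largest is M+6.
P(M+6) = C(4,3) × 0.295^1 × 0.705^3 = 4 × 0.2950 × 0.35040263 = 0.413475 (base)
P(M+2) = C(4,1) × 0.295^3 × 0.705^1 = 4 × 0.02567237 × 0.7050 = 0.072396
Relative intensity = 0.072396 / 0.413475 × 100 = 17.51

17.51%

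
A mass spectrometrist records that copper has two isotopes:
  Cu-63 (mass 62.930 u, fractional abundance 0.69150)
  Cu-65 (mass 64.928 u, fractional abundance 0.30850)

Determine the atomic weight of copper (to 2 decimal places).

63.55 u

The abundance-weighted mean is 0.69150 × 62.930 + 0.30850 × 64.928
= 43.5161 + 20.0303 = 63.5464 u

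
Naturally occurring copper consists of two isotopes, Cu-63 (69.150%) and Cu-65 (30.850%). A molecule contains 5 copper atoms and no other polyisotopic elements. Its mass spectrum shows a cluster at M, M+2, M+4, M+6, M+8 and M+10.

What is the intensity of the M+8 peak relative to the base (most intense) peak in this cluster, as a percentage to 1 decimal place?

(0.69150 + 0.30850)^5 gives M 0.1581, M+2 0.3527, M+4 0.3147, M+6 0.1404, M+8 0.0313, M+10 0.0028; the largest is M+2.
P(M+2) = C(5,1) × 0.69150^4 × 0.30850^1 = 5 × 0.2286487 × 0.3085 = 0.352691 (base)
P(M+8) = C(5,4) × 0.69150^1 × 0.30850^4 = 5 × 0.6915 × 0.00905776 = 0.031317
Relative intensity = 0.031317 / 0.352691 × 100 = 8.9

8.9%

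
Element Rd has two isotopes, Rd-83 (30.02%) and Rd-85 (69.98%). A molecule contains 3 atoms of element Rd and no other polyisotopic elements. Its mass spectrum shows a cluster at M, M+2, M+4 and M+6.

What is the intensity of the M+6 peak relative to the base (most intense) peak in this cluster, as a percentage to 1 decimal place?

77.7%

(0.3002 + 0.6998)^3 gives M 0.0271, M+2 0.1892, M+4 0.4410, M+6 0.3427; the largest is M+4.
P(M+4) = C(3,2) × 0.3002^1 × 0.6998^2 = 3 × 0.3002 × 0.48972004 = 0.441042 (base)
P(M+6) = C(3,3) × 0.3002^0 × 0.6998^3 = 1 × 1.0000 × 0.34270608 = 0.342706
Relative intensity = 0.342706 / 0.441042 × 100 = 77.7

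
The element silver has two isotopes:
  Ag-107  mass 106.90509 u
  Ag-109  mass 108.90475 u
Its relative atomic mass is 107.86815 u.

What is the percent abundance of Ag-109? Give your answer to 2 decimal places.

48.16%

With x = fraction of Ag-107 (so Ag-109 is 1 − x):
106.90509·x + 108.90475·(1 − x) = 107.86815
(106.90509 − 108.90475)·x = 107.86815 − 108.90475
x = -1.03660 / -1.99966 = 0.51839 → 51.84% Ag-107, 48.16% Ag-109.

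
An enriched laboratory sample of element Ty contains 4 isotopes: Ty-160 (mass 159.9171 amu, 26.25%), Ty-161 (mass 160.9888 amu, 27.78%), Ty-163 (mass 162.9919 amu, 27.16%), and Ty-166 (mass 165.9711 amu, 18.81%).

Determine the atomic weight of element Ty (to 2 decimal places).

The abundance-weighted mean is 0.2625 × 159.9171 + 0.2778 × 160.9888 + 0.2716 × 162.9919 + 0.1881 × 165.9711
= 41.97824 + 44.72269 + 44.26860 + 31.21916 = 162.18869 amu

162.19 amu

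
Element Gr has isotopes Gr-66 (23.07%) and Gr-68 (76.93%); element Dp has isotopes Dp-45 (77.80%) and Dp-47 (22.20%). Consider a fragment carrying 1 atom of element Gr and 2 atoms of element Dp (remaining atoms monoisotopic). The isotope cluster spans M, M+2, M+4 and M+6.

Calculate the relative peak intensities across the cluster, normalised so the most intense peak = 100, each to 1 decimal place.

Element Gr pattern (n=1): 0.2307 : 0.7693
Element Dp pattern (n=2): 0.605284 : 0.345432 : 0.049284
Convolve the two distributions (both contribute in 2-u steps):
  M: 0.2307×0.605284 = 0.139639
  M+2: 0.2307×0.345432 + 0.7693×0.605284 = 0.545336
  M+4: 0.2307×0.049284 + 0.7693×0.345432 = 0.277111
  M+6: 0.7693×0.049284 = 0.037914
Scale to base peak (0.545336) = 100: 25.6 : 100.0 : 50.8 : 7.0

25.6 : 100.0 : 50.8 : 7.0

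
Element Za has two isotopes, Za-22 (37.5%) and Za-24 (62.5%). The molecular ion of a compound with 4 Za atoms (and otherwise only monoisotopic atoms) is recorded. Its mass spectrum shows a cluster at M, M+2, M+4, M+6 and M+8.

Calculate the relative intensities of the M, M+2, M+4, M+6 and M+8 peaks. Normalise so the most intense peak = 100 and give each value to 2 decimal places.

5.40 : 36.00 : 90.00 : 100.00 : 41.67

Expanding (0.375 + 0.625)^4:
P(M) = 0.375^4 = 0.019775
P(M+2) = 4 × 0.375^3 × 0.625^1 = 0.131836
P(M+4) = 6 × 0.375^2 × 0.625^2 = 0.329590
P(M+6) = 4 × 0.375^1 × 0.625^3 = 0.366211
P(M+8) = 0.625^4 = 0.152588
The M+6 peak is largest (0.366211); scaling to 100 gives 5.40 : 36.00 : 90.00 : 100.00 : 41.67.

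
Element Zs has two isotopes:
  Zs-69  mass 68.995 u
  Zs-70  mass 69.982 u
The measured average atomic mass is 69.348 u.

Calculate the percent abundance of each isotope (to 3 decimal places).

Zs-69: 64.235%, Zs-70: 35.765%

With x = fraction of Zs-69 (so Zs-70 is 1 − x):
68.995·x + 69.982·(1 − x) = 69.348
(68.995 − 69.982)·x = 69.348 − 69.982
x = -0.634 / -0.987 = 0.64235 → 64.235% Zs-69, 35.765% Zs-70.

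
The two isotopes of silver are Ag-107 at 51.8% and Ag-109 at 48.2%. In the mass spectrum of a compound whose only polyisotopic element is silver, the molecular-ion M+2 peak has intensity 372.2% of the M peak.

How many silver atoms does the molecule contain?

4

For n independent Ag atoms, I(M+2)/I(M) = n · (abundance Ag-109) / (abundance Ag-107) = n · 0.482/0.518.
n = 3.722 × 0.518/0.482 = 4.00 ≈ 4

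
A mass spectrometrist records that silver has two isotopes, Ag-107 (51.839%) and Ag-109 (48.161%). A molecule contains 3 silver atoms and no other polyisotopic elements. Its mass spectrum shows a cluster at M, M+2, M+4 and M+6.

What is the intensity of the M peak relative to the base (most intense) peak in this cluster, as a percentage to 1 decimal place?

Binomial terms of (0.51839 + 0.48161)^3: M 0.1393, M+2 0.3883, M+4 0.3607, M+6 0.1117 → M+2 is the base peak.
P(M+2) = C(3,1) × 0.51839^2 × 0.48161^1 = 3 × 0.26872819 × 0.48161 = 0.388267 (base)
P(M) = C(3,0) × 0.51839^3 × 0.48161^0 = 1 × 0.13930601 × 1.0000 = 0.139306
Relative intensity = 0.139306 / 0.388267 × 100 = 35.9

35.9%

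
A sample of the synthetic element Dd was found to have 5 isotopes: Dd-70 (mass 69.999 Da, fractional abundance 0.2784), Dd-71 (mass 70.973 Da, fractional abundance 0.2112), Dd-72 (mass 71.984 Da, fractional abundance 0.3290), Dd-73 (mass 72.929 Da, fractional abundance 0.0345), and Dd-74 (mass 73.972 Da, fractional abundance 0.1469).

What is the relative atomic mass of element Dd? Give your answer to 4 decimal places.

71.5425 Da

Average mass = Σ (abundance × isotope mass) = 0.2784 × 69.999 + 0.2112 × 70.973 + 0.3290 × 71.984 + 0.0345 × 72.929 + 0.1469 × 73.972
= 19.48772 + 14.98950 + 23.68274 + 2.51605 + 10.86649 = 71.54250 Da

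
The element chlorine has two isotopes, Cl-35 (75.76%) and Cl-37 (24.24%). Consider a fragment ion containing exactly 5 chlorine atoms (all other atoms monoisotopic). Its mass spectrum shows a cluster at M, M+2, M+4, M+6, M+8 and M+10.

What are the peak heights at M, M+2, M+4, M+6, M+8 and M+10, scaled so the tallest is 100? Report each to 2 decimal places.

The 5 Cl atoms are independent, so intensities follow the terms of (0.7576 + 0.2424)^5.
P(M) = 0.7576^5 = 0.249574
P(M+2) = 5 × 0.7576^4 × 0.2424^1 = 0.399266
P(M+4) = 10 × 0.7576^3 × 0.2424^2 = 0.255497
P(M+6) = 10 × 0.7576^2 × 0.2424^3 = 0.081748
P(M+8) = 5 × 0.7576^1 × 0.2424^4 = 0.013078
P(M+10) = 0.2424^5 = 0.000837
The M+2 peak is largest (0.399266); scaling to 100 gives 62.51 : 100.00 : 63.99 : 20.47 : 3.28 : 0.21.

62.51 : 100.00 : 63.99 : 20.47 : 3.28 : 0.21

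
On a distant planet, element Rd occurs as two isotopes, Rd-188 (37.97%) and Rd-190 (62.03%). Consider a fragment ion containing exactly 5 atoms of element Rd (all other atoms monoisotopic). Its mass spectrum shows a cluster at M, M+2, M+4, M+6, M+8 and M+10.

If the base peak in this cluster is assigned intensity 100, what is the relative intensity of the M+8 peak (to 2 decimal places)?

81.68

(0.3797 + 0.6203)^5 gives M 0.0079, M+2 0.0645, M+4 0.2106, M+6 0.3441, M+8 0.2811, M+10 0.0918; the largest is M+6.
P(M+6) = C(5,3) × 0.3797^2 × 0.6203^3 = 10 × 0.14417209 × 0.23867413 = 0.344101 (base)
P(M+8) = C(5,4) × 0.3797^1 × 0.6203^4 = 5 × 0.3797 × 0.14804956 = 0.281072
Relative intensity = 0.281072 / 0.344101 × 100 = 81.68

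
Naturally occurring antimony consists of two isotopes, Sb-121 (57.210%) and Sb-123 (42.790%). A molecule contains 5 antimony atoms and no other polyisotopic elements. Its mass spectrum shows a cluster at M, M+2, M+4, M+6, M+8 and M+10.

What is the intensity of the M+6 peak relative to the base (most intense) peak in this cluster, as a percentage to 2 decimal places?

(0.57210 + 0.42790)^5 gives M 0.0613, M+2 0.2292, M+4 0.3428, M+6 0.2564, M+8 0.0959, M+10 0.0143; the largest is M+4.
P(M+4) = C(5,2) × 0.57210^3 × 0.42790^2 = 10 × 0.18724742 × 0.18309841 = 0.342847 (base)
P(M+6) = C(5,3) × 0.57210^2 × 0.42790^3 = 10 × 0.32729841 × 0.07834781 = 0.256431
Relative intensity = 0.256431 / 0.342847 × 100 = 74.79

74.79%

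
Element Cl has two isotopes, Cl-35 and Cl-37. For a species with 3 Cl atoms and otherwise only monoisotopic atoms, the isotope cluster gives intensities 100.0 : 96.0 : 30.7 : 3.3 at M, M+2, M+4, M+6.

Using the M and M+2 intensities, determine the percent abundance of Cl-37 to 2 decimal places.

If p is the fraction of Cl that is Cl-35, then I(M+2)/I(M) = [C(3,1)·p^2·(1−p)] / p^3 = 3·(1−p)/p = 96.0/100.0 = 0.9600
(1−p)/p = 0.9600/3 = 0.3200  ⇒  p = 1/(1 + 0.3200) = 0.7576
Cl-35: 75.76%, Cl-37: 24.24%.

24.24%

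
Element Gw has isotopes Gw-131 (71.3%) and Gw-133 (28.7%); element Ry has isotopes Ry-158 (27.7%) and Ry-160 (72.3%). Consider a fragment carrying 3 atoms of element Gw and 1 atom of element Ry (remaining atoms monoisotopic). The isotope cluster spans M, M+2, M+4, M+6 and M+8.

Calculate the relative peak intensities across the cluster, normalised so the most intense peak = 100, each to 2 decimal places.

Element Gw pattern (n=3): 0.3624671 : 0.43770571 : 0.17618729 : 0.0236399
Element Ry pattern (n=1): 0.2770 : 0.7230
Convolve the two distributions (both contribute in 2-u steps):
  M: 0.3624671×0.2770 = 0.100403
  M+2: 0.3624671×0.7230 + 0.43770571×0.2770 = 0.383308
  M+4: 0.43770571×0.7230 + 0.17618729×0.2770 = 0.365265
  M+6: 0.17618729×0.7230 + 0.0236399×0.2770 = 0.133932
  M+8: 0.0236399×0.7230 = 0.017092
Scale to base peak (0.383308) = 100: 26.19 : 100.00 : 95.29 : 34.94 : 4.46

26.19 : 100.00 : 95.29 : 34.94 : 4.46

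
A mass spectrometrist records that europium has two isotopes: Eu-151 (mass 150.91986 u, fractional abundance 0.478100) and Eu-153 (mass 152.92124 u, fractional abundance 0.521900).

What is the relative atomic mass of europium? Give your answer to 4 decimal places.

151.9644 u

Weight each isotope mass by its fractional abundance: 0.478100 × 150.91986 + 0.521900 × 152.92124
= 72.154785 + 79.809595 = 151.964380 u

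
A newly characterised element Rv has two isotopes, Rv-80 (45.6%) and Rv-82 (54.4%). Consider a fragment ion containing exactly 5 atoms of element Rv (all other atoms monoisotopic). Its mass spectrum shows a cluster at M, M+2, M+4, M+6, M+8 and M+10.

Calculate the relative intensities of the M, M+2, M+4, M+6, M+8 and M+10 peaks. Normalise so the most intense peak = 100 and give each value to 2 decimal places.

5.89 : 35.13 : 83.82 : 100.00 : 59.65 : 14.23

Expanding (0.456 + 0.544)^5:
P(M) = 0.456^5 = 0.019716
P(M+2) = 5 × 0.456^4 × 0.544^1 = 0.117606
P(M+4) = 10 × 0.456^3 × 0.544^2 = 0.280603
P(M+6) = 10 × 0.456^2 × 0.544^3 = 0.334754
P(M+8) = 5 × 0.456^1 × 0.544^4 = 0.199678
P(M+10) = 0.544^5 = 0.047642
The M+6 peak is largest (0.334754); scaling to 100 gives 5.89 : 35.13 : 83.82 : 100.00 : 59.65 : 14.23.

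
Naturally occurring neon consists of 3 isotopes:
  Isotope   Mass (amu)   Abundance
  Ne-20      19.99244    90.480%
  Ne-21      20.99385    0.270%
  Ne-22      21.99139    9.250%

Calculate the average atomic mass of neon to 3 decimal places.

Average mass = Σ (abundance × isotope mass) = 0.90480 × 19.99244 + 0.00270 × 20.99385 + 0.09250 × 21.99139
= 18.089160 + 0.056683 + 2.034204 = 20.180047 amu

20.180 amu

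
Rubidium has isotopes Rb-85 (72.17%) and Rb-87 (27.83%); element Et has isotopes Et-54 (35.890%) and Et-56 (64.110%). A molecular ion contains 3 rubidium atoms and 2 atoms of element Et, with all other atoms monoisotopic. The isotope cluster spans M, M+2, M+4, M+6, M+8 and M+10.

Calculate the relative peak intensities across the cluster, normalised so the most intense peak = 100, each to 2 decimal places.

12.87 : 60.87 : 100.00 : 68.76 : 20.96 : 2.35

Rubidium pattern (n=3): 0.37589809 : 0.43485841 : 0.16768892 : 0.02155458
Element Et pattern (n=2): 0.12880921 : 0.46018158 : 0.41100921
Convolve the two distributions (both contribute in 2-u steps):
  M: 0.37589809×0.12880921 = 0.048419
  M+2: 0.37589809×0.46018158 + 0.43485841×0.12880921 = 0.228995
  M+4: 0.37589809×0.41100921 + 0.43485841×0.46018158 + 0.16768892×0.12880921 = 0.376211
  M+6: 0.43485841×0.41100921 + 0.16768892×0.46018158 + 0.02155458×0.12880921 = 0.258675
  M+8: 0.16768892×0.41100921 + 0.02155458×0.46018158 = 0.078841
  M+10: 0.02155458×0.41100921 = 0.008859
Scale to base peak (0.376211) = 100: 12.87 : 60.87 : 100.00 : 68.76 : 20.96 : 2.35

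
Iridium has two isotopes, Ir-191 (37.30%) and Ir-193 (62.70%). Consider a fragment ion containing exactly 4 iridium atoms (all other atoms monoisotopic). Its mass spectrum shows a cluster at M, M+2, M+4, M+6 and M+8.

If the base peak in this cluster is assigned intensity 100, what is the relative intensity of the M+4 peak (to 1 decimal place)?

89.2

(0.3730 + 0.6270)^4 gives M 0.0194, M+2 0.1302, M+4 0.3282, M+6 0.3678, M+8 0.1546; the largest is M+6.
P(M+6) = C(4,3) × 0.3730^1 × 0.6270^3 = 4 × 0.3730 × 0.24649188 = 0.367766 (base)
P(M+4) = C(4,2) × 0.3730^2 × 0.6270^2 = 6 × 0.139129 × 0.393129 = 0.328174
Relative intensity = 0.328174 / 0.367766 × 100 = 89.2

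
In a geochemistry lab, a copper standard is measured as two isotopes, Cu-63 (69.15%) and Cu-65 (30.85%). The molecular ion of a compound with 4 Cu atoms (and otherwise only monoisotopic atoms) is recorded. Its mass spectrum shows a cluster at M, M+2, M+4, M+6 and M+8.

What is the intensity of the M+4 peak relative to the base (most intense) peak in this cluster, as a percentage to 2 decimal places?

(0.6915 + 0.3085)^4 gives M 0.2286, M+2 0.4080, M+4 0.2731, M+6 0.0812, M+8 0.0091; the largest is M+2.
P(M+2) = C(4,1) × 0.6915^3 × 0.3085^1 = 4 × 0.33065611 × 0.3085 = 0.408030 (base)
P(M+4) = C(4,2) × 0.6915^2 × 0.3085^2 = 6 × 0.47817225 × 0.09517225 = 0.273052
Relative intensity = 0.273052 / 0.408030 × 100 = 66.92

66.92%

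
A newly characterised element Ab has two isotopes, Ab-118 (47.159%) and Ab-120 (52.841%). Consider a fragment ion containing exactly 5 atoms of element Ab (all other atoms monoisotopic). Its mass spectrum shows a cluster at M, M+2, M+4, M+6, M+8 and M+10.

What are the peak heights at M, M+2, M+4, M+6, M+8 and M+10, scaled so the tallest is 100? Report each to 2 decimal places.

The 5 Ab atoms are independent, so intensities follow the terms of (0.47159 + 0.52841)^5.
P(M) = 0.47159^5 = 0.023325
P(M+2) = 5 × 0.47159^4 × 0.52841^1 = 0.130677
P(M+4) = 10 × 0.47159^3 × 0.52841^2 = 0.292844
P(M+6) = 10 × 0.47159^2 × 0.52841^3 = 0.328127
P(M+8) = 5 × 0.47159^1 × 0.52841^4 = 0.183831
P(M+10) = 0.52841^5 = 0.041196
The M+6 peak is largest (0.328127); scaling to 100 gives 7.11 : 39.83 : 89.25 : 100.00 : 56.02 : 12.55.

7.11 : 39.83 : 89.25 : 100.00 : 56.02 : 12.55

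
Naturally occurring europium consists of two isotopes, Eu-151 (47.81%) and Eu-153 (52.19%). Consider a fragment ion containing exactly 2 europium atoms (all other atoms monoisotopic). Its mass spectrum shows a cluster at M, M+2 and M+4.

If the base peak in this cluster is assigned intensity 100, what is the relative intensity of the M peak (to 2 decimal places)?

(0.4781 + 0.5219)^2 gives M 0.2286, M+2 0.4990, M+4 0.2724; the largest is M+2.
P(M+2) = C(2,1) × 0.4781^1 × 0.5219^1 = 2 × 0.4781 × 0.5219 = 0.499041 (base)
P(M) = C(2,0) × 0.4781^2 × 0.5219^0 = 1 × 0.22857961 × 1.0000 = 0.228580
Relative intensity = 0.228580 / 0.499041 × 100 = 45.80

45.80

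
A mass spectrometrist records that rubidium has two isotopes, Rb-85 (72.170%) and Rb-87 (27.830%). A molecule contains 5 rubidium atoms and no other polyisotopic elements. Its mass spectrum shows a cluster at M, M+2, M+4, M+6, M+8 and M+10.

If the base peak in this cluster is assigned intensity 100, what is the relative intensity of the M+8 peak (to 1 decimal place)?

Binomial terms of (0.72170 + 0.27830)^5: M 0.1958, M+2 0.3775, M+4 0.2911, M+6 0.1123, M+8 0.0216, M+10 0.0017 → M+2 is the base peak.
P(M+2) = C(5,1) × 0.72170^4 × 0.27830^1 = 5 × 0.27128565 × 0.2783 = 0.377494 (base)
P(M+8) = C(5,4) × 0.72170^1 × 0.27830^4 = 5 × 0.7217 × 0.00599864 = 0.021646
Relative intensity = 0.021646 / 0.377494 × 100 = 5.7

5.7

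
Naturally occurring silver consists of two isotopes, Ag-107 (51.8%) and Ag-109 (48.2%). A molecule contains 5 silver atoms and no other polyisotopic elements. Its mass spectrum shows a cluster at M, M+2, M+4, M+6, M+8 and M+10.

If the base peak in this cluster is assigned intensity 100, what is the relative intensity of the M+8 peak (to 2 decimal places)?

43.29

Term probabilities: M 0.0373, M+2 0.1735, M+4 0.3229, M+6 0.3005, M+8 0.1398, M+10 0.0260. Base peak = M+4.
P(M+4) = C(5,2) × 0.518^3 × 0.482^2 = 10 × 0.13899183 × 0.232324 = 0.322911 (base)
P(M+8) = C(5,4) × 0.518^1 × 0.482^4 = 5 × 0.5180 × 0.05397444 = 0.139794
Relative intensity = 0.139794 / 0.322911 × 100 = 43.29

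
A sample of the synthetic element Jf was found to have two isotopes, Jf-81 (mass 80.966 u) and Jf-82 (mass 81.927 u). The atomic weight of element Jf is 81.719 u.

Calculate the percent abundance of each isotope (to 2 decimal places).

Writing the weighted mean with unknown fraction x of Jf-81:
80.966·x + 81.927·(1 − x) = 81.719
(80.966 − 81.927)·x = 81.719 − 81.927
x = -0.208 / -0.961 = 0.21644 → 21.64% Jf-81, 78.36% Jf-82.

Jf-81: 21.64%, Jf-82: 78.36%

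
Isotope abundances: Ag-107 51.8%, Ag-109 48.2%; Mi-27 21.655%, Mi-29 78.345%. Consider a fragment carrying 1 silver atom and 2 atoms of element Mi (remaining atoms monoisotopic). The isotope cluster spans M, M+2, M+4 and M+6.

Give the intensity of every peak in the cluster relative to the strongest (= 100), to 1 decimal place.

5.0 : 41.2 : 100.0 : 61.4

Silver pattern (n=1): 0.5180 : 0.4820
Element Mi pattern (n=2): 0.0468939 : 0.3393122 : 0.6137939
Convolve the two distributions (both contribute in 2-u steps):
  M: 0.5180×0.0468939 = 0.024291
  M+2: 0.5180×0.3393122 + 0.4820×0.0468939 = 0.198367
  M+4: 0.5180×0.6137939 + 0.4820×0.3393122 = 0.481494
  M+6: 0.4820×0.6137939 = 0.295849
Scale to base peak (0.481494) = 100: 5.0 : 41.2 : 100.0 : 61.4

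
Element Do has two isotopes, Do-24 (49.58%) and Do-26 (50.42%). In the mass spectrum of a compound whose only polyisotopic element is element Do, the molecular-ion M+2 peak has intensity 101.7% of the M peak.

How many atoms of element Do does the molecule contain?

With n Do atoms, P(M+2)/P(M) = C(n,1)·p^(n−1)q / p^n = n·q/p = n · 0.5042/0.4958.
n = 1.017 × 0.4958/0.5042 = 1.00 ≈ 1

1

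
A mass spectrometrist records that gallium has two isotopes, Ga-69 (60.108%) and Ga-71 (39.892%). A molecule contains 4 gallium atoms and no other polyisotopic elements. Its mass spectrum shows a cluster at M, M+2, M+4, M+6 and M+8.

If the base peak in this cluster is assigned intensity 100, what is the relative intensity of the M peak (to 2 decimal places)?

Binomial terms of (0.60108 + 0.39892)^4: M 0.1305, M+2 0.3465, M+4 0.3450, M+6 0.1526, M+8 0.0253 → M+2 is the base peak.
P(M+2) = C(4,1) × 0.60108^3 × 0.39892^1 = 4 × 0.2171685 × 0.39892 = 0.346531 (base)
P(M) = C(4,0) × 0.60108^4 × 0.39892^0 = 1 × 0.13053564 × 1.0000 = 0.130536
Relative intensity = 0.130536 / 0.346531 × 100 = 37.67

37.67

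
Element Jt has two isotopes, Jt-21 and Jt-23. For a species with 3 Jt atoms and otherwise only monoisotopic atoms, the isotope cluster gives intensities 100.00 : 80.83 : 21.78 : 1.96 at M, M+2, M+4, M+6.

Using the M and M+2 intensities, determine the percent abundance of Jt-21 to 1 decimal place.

If p is the fraction of Jt that is Jt-21, then I(M+2)/I(M) = [C(3,1)·p^2·(1−p)] / p^3 = 3·(1−p)/p = 80.83/100.00 = 0.8083
(1−p)/p = 0.8083/3 = 0.2694  ⇒  p = 1/(1 + 0.2694) = 0.7878
Jt-21: 78.8%, Jt-23: 21.2%.

78.8%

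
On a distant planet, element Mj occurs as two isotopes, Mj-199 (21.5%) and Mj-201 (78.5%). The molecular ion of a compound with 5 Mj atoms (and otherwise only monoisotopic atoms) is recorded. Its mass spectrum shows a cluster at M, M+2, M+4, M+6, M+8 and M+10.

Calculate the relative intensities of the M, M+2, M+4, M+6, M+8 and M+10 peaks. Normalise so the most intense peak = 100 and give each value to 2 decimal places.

0.11 : 2.05 : 15.00 : 54.78 : 100.00 : 73.02

Expanding (0.215 + 0.785)^5:
P(M) = 0.215^5 = 0.000459
P(M+2) = 5 × 0.215^4 × 0.785^1 = 0.008387
P(M+4) = 10 × 0.215^3 × 0.785^2 = 0.061243
P(M+6) = 10 × 0.215^2 × 0.785^3 = 0.223607
P(M+8) = 5 × 0.215^1 × 0.785^4 = 0.408213
P(M+10) = 0.785^5 = 0.298091
The M+8 peak is largest (0.408213); scaling to 100 gives 0.11 : 2.05 : 15.00 : 54.78 : 100.00 : 73.02.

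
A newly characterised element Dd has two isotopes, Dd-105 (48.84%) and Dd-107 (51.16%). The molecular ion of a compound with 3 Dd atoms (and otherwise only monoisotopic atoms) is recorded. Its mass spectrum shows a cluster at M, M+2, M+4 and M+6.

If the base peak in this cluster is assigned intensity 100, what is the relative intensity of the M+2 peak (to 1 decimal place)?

Binomial terms of (0.4884 + 0.5116)^3: M 0.1165, M+2 0.3661, M+4 0.3835, M+6 0.1339 → M+4 is the base peak.
P(M+4) = C(3,2) × 0.4884^1 × 0.5116^2 = 3 × 0.4884 × 0.26173456 = 0.383493 (base)
P(M+2) = C(3,1) × 0.4884^2 × 0.5116^1 = 3 × 0.23853456 × 0.5116 = 0.366103
Relative intensity = 0.366103 / 0.383493 × 100 = 95.5

95.5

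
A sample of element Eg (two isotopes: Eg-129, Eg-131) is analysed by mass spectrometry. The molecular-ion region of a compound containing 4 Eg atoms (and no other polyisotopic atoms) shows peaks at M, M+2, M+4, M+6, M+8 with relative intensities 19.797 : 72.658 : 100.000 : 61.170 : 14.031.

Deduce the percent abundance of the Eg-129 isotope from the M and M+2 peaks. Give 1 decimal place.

If p is the fraction of Eg that is Eg-129, then I(M+2)/I(M) = [C(4,1)·p^3·(1−p)] / p^4 = 4·(1−p)/p = 72.658/19.797 = 3.6702
(1−p)/p = 3.6702/4 = 0.9175  ⇒  p = 1/(1 + 0.9175) = 0.5215
Eg-129: 52.2%, Eg-131: 47.8%.

52.2%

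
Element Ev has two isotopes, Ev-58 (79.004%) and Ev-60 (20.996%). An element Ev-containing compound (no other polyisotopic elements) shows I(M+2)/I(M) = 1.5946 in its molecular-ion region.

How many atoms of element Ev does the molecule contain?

6

The M+2/M ratio from n Ev atoms is n · q/p = n · 0.20996/0.79004.
n = 1.5946 × 0.79004/0.20996 = 6.00 ≈ 6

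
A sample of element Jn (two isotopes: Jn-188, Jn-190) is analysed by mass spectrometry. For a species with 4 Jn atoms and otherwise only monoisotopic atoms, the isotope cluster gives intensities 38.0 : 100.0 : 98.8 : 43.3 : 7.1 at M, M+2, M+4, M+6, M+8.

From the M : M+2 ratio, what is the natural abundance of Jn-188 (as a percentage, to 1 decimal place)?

Write p for the Jn-188 fraction. I(M+2)/I(M) = [C(4,1)·p^3·(1−p)] / p^4 = 4·(1−p)/p = 100.0/38.0 = 2.6316
(1−p)/p = 2.6316/4 = 0.6579  ⇒  p = 1/(1 + 0.6579) = 0.6032
Jn-188: 60.3%, Jn-190: 39.7%.

60.3%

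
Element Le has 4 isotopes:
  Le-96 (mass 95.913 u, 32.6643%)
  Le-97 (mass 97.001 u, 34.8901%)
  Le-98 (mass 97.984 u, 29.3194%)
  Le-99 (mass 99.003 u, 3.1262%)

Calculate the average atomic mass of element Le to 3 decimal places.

The abundance-weighted mean is 0.326643 × 95.913 + 0.348901 × 97.001 + 0.293194 × 97.984 + 0.031262 × 99.003
= 31.3293 + 33.8437 + 28.7283 + 3.0950 = 96.9963 u

96.996 u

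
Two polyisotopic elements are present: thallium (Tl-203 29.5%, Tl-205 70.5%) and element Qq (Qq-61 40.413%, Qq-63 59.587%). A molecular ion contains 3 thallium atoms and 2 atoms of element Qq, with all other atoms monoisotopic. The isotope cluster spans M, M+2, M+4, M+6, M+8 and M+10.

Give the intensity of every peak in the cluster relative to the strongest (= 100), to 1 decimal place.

1.3 : 12.7 : 50.7 : 100.0 : 97.2 : 37.2

Thallium pattern (n=3): 0.02567237 : 0.18405787 : 0.43986713 : 0.35040263
Element Qq pattern (n=2): 0.16332106 : 0.48161789 : 0.35506106
Convolve the two distributions (both contribute in 2-u steps):
  M: 0.02567237×0.16332106 = 0.004193
  M+2: 0.02567237×0.48161789 + 0.18405787×0.16332106 = 0.042425
  M+4: 0.02567237×0.35506106 + 0.18405787×0.48161789 + 0.43986713×0.16332106 = 0.169600
  M+6: 0.18405787×0.35506106 + 0.43986713×0.48161789 + 0.35040263×0.16332106 = 0.334428
  M+8: 0.43986713×0.35506106 + 0.35040263×0.48161789 = 0.324940
  M+10: 0.35040263×0.35506106 = 0.124414
Scale to base peak (0.334428) = 100: 1.3 : 12.7 : 50.7 : 100.0 : 97.2 : 37.2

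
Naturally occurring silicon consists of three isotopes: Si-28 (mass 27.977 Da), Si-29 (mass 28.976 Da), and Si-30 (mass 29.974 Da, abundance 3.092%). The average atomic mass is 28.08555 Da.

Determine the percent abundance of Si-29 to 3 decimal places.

4.685%

The remaining 96.908% is split between Si-28 (fraction x) and Si-29 (fraction 0.96908 − x).
Substituting: 27.977x + 28.976(0.96908 − x) = 27.15875392
(27.977 − 28.976)x = -0.92130816  ⇒  x = 0.92223, y = 0.04685
Si-28: 92.223%, Si-29: 4.685%.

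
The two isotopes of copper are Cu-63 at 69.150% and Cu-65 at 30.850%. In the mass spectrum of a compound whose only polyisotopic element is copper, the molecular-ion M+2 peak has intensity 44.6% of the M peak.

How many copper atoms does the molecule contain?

1

For n independent Cu atoms, I(M+2)/I(M) = n · (abundance Cu-65) / (abundance Cu-63) = n · 0.30850/0.69150.
n = 0.446 × 0.69150/0.30850 = 1.00 ≈ 1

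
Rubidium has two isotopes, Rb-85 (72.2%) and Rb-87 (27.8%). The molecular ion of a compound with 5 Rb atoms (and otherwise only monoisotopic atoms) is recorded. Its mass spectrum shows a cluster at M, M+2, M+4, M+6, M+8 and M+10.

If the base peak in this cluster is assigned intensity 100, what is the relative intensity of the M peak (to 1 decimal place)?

(0.722 + 0.278)^5 gives M 0.1962, M+2 0.3777, M+4 0.2909, M+6 0.1120, M+8 0.0216, M+10 0.0017; the largest is M+2.
P(M+2) = C(5,1) × 0.722^4 × 0.278^1 = 5 × 0.27173701 × 0.2780 = 0.377714 (base)
P(M) = C(5,0) × 0.722^5 × 0.278^0 = 1 × 0.19619412 × 1.0000 = 0.196194
Relative intensity = 0.196194 / 0.377714 × 100 = 51.9

51.9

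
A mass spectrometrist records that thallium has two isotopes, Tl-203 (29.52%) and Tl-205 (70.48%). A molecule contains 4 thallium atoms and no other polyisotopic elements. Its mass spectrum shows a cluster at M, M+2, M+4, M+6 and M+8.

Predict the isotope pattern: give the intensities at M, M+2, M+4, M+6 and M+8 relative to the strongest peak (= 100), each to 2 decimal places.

Expanding (0.2952 + 0.7048)^4:
P(M) = 0.2952^4 = 0.007594
P(M+2) = 4 × 0.2952^3 × 0.7048^1 = 0.072523
P(M+4) = 6 × 0.2952^2 × 0.7048^2 = 0.259726
P(M+6) = 4 × 0.2952^1 × 0.7048^3 = 0.413403
P(M+8) = 0.7048^4 = 0.246754
The M+6 peak is largest (0.413403); scaling to 100 gives 1.84 : 17.54 : 62.83 : 100.00 : 59.69.

1.84 : 17.54 : 62.83 : 100.00 : 59.69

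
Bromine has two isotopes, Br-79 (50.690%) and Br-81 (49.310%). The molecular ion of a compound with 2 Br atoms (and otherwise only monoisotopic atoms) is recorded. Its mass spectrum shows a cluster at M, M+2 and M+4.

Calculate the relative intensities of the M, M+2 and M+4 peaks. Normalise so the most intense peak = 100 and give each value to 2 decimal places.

51.40 : 100.00 : 48.64

Expanding (0.50690 + 0.49310)^2:
P(M) = 0.50690^2 = 0.256948
P(M+2) = 2 × 0.50690^1 × 0.49310^1 = 0.499905
P(M+4) = 0.49310^2 = 0.243148
The M+2 peak is largest (0.499905); scaling to 100 gives 51.40 : 100.00 : 48.64.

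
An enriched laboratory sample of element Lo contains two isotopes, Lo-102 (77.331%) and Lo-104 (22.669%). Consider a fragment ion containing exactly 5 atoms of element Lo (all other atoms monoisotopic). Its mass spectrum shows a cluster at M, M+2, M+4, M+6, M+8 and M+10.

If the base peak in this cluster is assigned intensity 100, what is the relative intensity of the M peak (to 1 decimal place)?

(0.77331 + 0.22669)^5 gives M 0.2765, M+2 0.4053, M+4 0.2376, M+6 0.0697, M+8 0.0102, M+10 0.0006; the largest is M+2.
P(M+2) = C(5,1) × 0.77331^4 × 0.22669^1 = 5 × 0.35761399 × 0.22669 = 0.405338 (base)
P(M) = C(5,0) × 0.77331^5 × 0.22669^0 = 1 × 0.27654648 × 1.0000 = 0.276546
Relative intensity = 0.276546 / 0.405338 × 100 = 68.2

68.2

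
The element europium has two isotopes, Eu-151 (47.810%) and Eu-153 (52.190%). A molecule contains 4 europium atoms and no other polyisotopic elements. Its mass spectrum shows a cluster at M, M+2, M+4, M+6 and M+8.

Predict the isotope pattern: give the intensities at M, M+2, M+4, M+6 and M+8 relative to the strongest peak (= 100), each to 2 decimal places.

Expanding (0.47810 + 0.52190)^4:
P(M) = 0.47810^4 = 0.052249
P(M+2) = 4 × 0.47810^3 × 0.52190^1 = 0.228141
P(M+4) = 6 × 0.47810^2 × 0.52190^2 = 0.373563
P(M+6) = 4 × 0.47810^1 × 0.52190^3 = 0.271857
P(M+8) = 0.52190^4 = 0.074191
The M+4 peak is largest (0.373563); scaling to 100 gives 13.99 : 61.07 : 100.00 : 72.77 : 19.86.

13.99 : 61.07 : 100.00 : 72.77 : 19.86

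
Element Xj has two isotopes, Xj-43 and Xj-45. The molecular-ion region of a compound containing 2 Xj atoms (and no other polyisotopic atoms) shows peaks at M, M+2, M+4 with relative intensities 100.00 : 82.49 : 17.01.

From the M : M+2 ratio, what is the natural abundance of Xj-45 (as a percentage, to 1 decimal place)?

Let p = fractional abundance of Xj-43. I(M+2)/I(M) = [C(2,1)·p^1·(1−p)] / p^2 = 2·(1−p)/p = 82.49/100.00 = 0.8249
(1−p)/p = 0.8249/2 = 0.4124  ⇒  p = 1/(1 + 0.4124) = 0.7080
Xj-43: 70.8%, Xj-45: 29.2%.

29.2%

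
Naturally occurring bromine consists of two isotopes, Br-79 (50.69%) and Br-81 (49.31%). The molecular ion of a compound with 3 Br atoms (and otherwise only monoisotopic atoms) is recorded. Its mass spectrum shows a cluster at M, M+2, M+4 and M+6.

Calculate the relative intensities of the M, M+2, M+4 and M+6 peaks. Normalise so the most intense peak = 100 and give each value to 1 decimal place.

34.3 : 100.0 : 97.3 : 31.5

The 3 Br atoms are independent, so intensities follow the terms of (0.5069 + 0.4931)^3.
P(M) = 0.5069^3 = 0.130247
P(M+2) = 3 × 0.5069^2 × 0.4931^1 = 0.380103
P(M+4) = 3 × 0.5069^1 × 0.4931^2 = 0.369755
P(M+6) = 0.4931^3 = 0.119896
The M+2 peak is largest (0.380103); scaling to 100 gives 34.3 : 100.0 : 97.3 : 31.5.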